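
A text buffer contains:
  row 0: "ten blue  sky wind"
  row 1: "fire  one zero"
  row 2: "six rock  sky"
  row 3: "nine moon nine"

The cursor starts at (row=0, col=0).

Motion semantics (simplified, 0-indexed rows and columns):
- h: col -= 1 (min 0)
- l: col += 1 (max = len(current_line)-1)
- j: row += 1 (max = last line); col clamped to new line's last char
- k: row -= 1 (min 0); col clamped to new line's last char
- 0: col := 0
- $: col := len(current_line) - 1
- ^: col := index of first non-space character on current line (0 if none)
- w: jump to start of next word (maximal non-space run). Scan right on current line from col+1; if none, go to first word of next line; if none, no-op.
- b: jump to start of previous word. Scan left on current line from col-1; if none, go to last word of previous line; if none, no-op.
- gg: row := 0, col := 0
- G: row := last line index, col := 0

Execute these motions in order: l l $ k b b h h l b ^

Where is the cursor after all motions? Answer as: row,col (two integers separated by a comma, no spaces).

Answer: 0,0

Derivation:
After 1 (l): row=0 col=1 char='e'
After 2 (l): row=0 col=2 char='n'
After 3 ($): row=0 col=17 char='d'
After 4 (k): row=0 col=17 char='d'
After 5 (b): row=0 col=14 char='w'
After 6 (b): row=0 col=10 char='s'
After 7 (h): row=0 col=9 char='_'
After 8 (h): row=0 col=8 char='_'
After 9 (l): row=0 col=9 char='_'
After 10 (b): row=0 col=4 char='b'
After 11 (^): row=0 col=0 char='t'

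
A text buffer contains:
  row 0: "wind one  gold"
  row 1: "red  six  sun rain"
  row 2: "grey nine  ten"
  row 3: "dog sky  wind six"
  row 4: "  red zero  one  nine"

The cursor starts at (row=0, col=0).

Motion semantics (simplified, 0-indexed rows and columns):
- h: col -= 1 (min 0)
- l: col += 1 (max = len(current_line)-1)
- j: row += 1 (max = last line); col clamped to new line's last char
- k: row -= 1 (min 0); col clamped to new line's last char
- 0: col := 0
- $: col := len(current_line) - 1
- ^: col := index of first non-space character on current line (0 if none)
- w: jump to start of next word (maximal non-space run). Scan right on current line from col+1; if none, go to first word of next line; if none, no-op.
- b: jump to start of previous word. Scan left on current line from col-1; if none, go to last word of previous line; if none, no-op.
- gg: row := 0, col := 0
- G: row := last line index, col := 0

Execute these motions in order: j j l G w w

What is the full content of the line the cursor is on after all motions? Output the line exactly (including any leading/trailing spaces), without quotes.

Answer:   red zero  one  nine

Derivation:
After 1 (j): row=1 col=0 char='r'
After 2 (j): row=2 col=0 char='g'
After 3 (l): row=2 col=1 char='r'
After 4 (G): row=4 col=0 char='_'
After 5 (w): row=4 col=2 char='r'
After 6 (w): row=4 col=6 char='z'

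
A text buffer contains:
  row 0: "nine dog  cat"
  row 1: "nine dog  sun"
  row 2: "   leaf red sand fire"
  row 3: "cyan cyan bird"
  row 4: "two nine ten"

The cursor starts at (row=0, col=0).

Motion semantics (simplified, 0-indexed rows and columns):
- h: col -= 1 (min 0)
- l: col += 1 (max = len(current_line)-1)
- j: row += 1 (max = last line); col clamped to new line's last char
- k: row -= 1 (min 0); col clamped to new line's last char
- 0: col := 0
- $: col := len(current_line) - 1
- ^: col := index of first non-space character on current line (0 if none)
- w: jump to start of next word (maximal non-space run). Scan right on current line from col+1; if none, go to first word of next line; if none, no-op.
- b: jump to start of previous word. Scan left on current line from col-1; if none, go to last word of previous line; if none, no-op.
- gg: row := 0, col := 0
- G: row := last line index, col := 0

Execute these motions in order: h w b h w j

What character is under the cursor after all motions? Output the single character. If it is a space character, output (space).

After 1 (h): row=0 col=0 char='n'
After 2 (w): row=0 col=5 char='d'
After 3 (b): row=0 col=0 char='n'
After 4 (h): row=0 col=0 char='n'
After 5 (w): row=0 col=5 char='d'
After 6 (j): row=1 col=5 char='d'

Answer: d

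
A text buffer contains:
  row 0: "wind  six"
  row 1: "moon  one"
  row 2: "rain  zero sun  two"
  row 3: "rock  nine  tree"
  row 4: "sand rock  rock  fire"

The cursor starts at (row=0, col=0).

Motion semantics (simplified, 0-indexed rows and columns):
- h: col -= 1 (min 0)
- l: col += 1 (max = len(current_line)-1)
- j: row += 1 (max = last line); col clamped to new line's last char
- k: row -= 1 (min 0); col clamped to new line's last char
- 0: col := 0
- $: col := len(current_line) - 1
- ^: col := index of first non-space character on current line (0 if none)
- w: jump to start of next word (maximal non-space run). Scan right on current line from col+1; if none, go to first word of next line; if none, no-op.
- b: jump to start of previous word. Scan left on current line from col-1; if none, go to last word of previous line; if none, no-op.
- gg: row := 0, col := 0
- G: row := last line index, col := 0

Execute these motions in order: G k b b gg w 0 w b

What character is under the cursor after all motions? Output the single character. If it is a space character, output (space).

After 1 (G): row=4 col=0 char='s'
After 2 (k): row=3 col=0 char='r'
After 3 (b): row=2 col=16 char='t'
After 4 (b): row=2 col=11 char='s'
After 5 (gg): row=0 col=0 char='w'
After 6 (w): row=0 col=6 char='s'
After 7 (0): row=0 col=0 char='w'
After 8 (w): row=0 col=6 char='s'
After 9 (b): row=0 col=0 char='w'

Answer: w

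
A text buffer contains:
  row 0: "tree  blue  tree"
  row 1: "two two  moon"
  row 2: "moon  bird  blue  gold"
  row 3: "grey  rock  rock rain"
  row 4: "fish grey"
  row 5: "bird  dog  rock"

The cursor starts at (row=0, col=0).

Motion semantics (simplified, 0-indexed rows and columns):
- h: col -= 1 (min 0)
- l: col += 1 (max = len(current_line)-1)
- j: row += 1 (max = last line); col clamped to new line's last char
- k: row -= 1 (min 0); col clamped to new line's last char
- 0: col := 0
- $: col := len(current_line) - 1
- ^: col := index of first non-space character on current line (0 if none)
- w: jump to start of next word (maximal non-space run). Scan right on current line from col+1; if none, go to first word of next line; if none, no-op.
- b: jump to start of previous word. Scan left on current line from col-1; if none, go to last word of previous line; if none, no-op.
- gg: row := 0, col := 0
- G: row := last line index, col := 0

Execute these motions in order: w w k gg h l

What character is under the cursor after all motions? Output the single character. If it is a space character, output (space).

After 1 (w): row=0 col=6 char='b'
After 2 (w): row=0 col=12 char='t'
After 3 (k): row=0 col=12 char='t'
After 4 (gg): row=0 col=0 char='t'
After 5 (h): row=0 col=0 char='t'
After 6 (l): row=0 col=1 char='r'

Answer: r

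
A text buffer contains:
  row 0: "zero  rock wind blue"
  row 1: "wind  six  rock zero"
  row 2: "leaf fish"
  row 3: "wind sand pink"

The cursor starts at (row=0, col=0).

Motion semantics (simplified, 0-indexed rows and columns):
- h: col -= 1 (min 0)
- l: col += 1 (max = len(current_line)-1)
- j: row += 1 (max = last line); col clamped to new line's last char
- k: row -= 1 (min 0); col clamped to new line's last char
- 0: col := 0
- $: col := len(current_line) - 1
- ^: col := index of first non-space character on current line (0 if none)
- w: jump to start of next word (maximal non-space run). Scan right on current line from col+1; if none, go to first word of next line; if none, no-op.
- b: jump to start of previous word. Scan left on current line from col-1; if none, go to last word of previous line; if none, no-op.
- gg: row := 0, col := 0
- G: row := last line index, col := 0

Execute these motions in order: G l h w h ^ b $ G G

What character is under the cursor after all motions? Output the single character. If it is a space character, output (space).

Answer: w

Derivation:
After 1 (G): row=3 col=0 char='w'
After 2 (l): row=3 col=1 char='i'
After 3 (h): row=3 col=0 char='w'
After 4 (w): row=3 col=5 char='s'
After 5 (h): row=3 col=4 char='_'
After 6 (^): row=3 col=0 char='w'
After 7 (b): row=2 col=5 char='f'
After 8 ($): row=2 col=8 char='h'
After 9 (G): row=3 col=0 char='w'
After 10 (G): row=3 col=0 char='w'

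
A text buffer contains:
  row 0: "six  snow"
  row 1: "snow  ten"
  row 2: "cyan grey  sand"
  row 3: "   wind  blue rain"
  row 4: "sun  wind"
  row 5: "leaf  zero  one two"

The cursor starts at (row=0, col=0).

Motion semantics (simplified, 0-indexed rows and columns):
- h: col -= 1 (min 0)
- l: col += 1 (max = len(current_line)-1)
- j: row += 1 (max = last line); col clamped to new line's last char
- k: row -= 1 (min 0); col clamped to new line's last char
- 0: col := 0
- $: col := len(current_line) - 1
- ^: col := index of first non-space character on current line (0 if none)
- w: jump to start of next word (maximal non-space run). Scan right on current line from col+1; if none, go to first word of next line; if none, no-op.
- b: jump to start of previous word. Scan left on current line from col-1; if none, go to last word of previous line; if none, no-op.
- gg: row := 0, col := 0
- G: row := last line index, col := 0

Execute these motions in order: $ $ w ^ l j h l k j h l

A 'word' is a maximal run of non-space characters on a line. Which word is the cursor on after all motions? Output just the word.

After 1 ($): row=0 col=8 char='w'
After 2 ($): row=0 col=8 char='w'
After 3 (w): row=1 col=0 char='s'
After 4 (^): row=1 col=0 char='s'
After 5 (l): row=1 col=1 char='n'
After 6 (j): row=2 col=1 char='y'
After 7 (h): row=2 col=0 char='c'
After 8 (l): row=2 col=1 char='y'
After 9 (k): row=1 col=1 char='n'
After 10 (j): row=2 col=1 char='y'
After 11 (h): row=2 col=0 char='c'
After 12 (l): row=2 col=1 char='y'

Answer: cyan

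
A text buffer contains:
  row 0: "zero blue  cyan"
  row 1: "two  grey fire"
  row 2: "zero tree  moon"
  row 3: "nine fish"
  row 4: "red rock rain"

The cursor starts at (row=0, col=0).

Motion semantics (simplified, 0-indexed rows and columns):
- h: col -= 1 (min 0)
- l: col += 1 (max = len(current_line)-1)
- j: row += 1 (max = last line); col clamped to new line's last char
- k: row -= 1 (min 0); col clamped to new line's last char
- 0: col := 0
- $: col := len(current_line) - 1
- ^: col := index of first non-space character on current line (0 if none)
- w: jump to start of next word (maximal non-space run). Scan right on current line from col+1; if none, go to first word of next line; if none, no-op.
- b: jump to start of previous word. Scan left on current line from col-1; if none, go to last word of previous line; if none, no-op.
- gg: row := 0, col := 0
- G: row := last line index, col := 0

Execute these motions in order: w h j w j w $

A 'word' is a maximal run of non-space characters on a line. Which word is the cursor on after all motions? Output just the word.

Answer: moon

Derivation:
After 1 (w): row=0 col=5 char='b'
After 2 (h): row=0 col=4 char='_'
After 3 (j): row=1 col=4 char='_'
After 4 (w): row=1 col=5 char='g'
After 5 (j): row=2 col=5 char='t'
After 6 (w): row=2 col=11 char='m'
After 7 ($): row=2 col=14 char='n'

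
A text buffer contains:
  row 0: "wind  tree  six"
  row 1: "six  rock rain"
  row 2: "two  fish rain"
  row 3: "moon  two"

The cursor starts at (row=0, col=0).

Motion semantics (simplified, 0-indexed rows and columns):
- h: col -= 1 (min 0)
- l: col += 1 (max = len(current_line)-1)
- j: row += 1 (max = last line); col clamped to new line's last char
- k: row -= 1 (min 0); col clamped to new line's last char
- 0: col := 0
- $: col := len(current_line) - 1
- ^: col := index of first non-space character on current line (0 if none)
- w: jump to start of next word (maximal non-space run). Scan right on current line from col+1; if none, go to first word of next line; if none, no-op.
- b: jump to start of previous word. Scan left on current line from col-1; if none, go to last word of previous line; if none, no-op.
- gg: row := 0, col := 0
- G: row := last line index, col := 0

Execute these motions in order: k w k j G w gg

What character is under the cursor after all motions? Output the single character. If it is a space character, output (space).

After 1 (k): row=0 col=0 char='w'
After 2 (w): row=0 col=6 char='t'
After 3 (k): row=0 col=6 char='t'
After 4 (j): row=1 col=6 char='o'
After 5 (G): row=3 col=0 char='m'
After 6 (w): row=3 col=6 char='t'
After 7 (gg): row=0 col=0 char='w'

Answer: w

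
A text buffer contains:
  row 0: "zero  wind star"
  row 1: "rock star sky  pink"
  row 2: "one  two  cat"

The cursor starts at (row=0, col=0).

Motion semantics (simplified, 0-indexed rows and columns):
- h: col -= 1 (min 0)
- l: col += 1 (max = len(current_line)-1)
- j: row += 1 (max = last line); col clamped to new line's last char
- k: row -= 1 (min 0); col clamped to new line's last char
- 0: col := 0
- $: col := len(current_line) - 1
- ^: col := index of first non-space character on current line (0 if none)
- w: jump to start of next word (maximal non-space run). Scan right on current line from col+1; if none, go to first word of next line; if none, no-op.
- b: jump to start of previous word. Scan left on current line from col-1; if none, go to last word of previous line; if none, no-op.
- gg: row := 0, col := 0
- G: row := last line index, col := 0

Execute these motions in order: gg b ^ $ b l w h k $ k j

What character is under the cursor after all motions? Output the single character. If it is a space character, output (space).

After 1 (gg): row=0 col=0 char='z'
After 2 (b): row=0 col=0 char='z'
After 3 (^): row=0 col=0 char='z'
After 4 ($): row=0 col=14 char='r'
After 5 (b): row=0 col=11 char='s'
After 6 (l): row=0 col=12 char='t'
After 7 (w): row=1 col=0 char='r'
After 8 (h): row=1 col=0 char='r'
After 9 (k): row=0 col=0 char='z'
After 10 ($): row=0 col=14 char='r'
After 11 (k): row=0 col=14 char='r'
After 12 (j): row=1 col=14 char='_'

Answer: (space)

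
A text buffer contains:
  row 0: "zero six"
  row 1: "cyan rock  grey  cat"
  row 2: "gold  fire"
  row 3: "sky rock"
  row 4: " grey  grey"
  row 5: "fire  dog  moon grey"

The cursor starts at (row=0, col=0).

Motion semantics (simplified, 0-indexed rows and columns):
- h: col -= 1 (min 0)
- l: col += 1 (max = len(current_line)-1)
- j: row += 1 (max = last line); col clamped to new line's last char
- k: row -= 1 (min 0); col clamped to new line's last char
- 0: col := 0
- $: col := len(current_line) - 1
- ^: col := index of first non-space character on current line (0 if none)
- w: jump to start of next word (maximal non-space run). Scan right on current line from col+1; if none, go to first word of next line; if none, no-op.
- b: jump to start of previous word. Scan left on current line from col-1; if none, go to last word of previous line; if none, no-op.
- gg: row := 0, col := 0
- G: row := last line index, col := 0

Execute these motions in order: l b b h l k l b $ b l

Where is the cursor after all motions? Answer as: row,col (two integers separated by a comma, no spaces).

After 1 (l): row=0 col=1 char='e'
After 2 (b): row=0 col=0 char='z'
After 3 (b): row=0 col=0 char='z'
After 4 (h): row=0 col=0 char='z'
After 5 (l): row=0 col=1 char='e'
After 6 (k): row=0 col=1 char='e'
After 7 (l): row=0 col=2 char='r'
After 8 (b): row=0 col=0 char='z'
After 9 ($): row=0 col=7 char='x'
After 10 (b): row=0 col=5 char='s'
After 11 (l): row=0 col=6 char='i'

Answer: 0,6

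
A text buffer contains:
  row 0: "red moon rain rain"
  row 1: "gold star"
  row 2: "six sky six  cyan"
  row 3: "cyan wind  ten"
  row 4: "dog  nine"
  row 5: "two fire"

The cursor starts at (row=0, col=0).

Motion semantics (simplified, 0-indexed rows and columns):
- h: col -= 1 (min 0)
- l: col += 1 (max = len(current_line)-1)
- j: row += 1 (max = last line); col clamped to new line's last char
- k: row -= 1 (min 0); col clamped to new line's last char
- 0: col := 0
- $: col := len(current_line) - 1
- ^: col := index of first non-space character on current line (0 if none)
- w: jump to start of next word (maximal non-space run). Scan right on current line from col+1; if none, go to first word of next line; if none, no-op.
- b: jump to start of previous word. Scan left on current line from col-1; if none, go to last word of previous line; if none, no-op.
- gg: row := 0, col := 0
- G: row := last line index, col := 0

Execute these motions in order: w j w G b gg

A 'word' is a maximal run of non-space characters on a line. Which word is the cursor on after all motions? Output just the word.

After 1 (w): row=0 col=4 char='m'
After 2 (j): row=1 col=4 char='_'
After 3 (w): row=1 col=5 char='s'
After 4 (G): row=5 col=0 char='t'
After 5 (b): row=4 col=5 char='n'
After 6 (gg): row=0 col=0 char='r'

Answer: red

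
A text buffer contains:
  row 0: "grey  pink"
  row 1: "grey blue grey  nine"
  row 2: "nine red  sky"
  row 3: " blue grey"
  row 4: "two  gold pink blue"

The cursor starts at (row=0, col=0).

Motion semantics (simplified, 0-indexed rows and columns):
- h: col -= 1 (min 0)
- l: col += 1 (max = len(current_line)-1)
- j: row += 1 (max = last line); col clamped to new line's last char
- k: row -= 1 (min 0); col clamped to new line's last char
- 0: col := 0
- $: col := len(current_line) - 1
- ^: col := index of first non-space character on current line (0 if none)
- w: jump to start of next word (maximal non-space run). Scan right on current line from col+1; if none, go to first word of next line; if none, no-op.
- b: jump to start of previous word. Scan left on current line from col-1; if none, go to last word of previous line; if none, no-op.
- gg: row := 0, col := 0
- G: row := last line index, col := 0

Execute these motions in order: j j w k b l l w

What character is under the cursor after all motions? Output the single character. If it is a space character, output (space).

Answer: b

Derivation:
After 1 (j): row=1 col=0 char='g'
After 2 (j): row=2 col=0 char='n'
After 3 (w): row=2 col=5 char='r'
After 4 (k): row=1 col=5 char='b'
After 5 (b): row=1 col=0 char='g'
After 6 (l): row=1 col=1 char='r'
After 7 (l): row=1 col=2 char='e'
After 8 (w): row=1 col=5 char='b'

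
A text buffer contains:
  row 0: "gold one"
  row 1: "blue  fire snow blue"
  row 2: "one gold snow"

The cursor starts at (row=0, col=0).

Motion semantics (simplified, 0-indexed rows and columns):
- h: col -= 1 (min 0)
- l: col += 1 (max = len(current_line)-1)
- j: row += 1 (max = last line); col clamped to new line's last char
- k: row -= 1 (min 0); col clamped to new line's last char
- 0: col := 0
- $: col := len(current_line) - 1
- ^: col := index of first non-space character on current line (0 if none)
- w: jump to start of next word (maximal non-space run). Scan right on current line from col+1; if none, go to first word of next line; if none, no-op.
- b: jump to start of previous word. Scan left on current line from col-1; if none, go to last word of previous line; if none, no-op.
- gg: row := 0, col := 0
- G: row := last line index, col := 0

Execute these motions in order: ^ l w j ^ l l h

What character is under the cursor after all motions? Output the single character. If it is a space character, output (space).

After 1 (^): row=0 col=0 char='g'
After 2 (l): row=0 col=1 char='o'
After 3 (w): row=0 col=5 char='o'
After 4 (j): row=1 col=5 char='_'
After 5 (^): row=1 col=0 char='b'
After 6 (l): row=1 col=1 char='l'
After 7 (l): row=1 col=2 char='u'
After 8 (h): row=1 col=1 char='l'

Answer: l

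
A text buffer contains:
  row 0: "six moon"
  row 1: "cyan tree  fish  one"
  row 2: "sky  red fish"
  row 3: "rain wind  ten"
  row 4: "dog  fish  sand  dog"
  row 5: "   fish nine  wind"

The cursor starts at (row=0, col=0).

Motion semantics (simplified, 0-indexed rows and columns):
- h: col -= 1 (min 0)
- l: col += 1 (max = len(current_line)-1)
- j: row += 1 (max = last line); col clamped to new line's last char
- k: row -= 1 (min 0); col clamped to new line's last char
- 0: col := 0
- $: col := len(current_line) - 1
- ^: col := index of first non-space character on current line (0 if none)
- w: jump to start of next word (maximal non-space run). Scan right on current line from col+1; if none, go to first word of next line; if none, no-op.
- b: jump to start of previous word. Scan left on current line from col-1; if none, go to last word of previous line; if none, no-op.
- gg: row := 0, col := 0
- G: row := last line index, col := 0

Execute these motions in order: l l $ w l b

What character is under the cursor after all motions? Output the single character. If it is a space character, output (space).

After 1 (l): row=0 col=1 char='i'
After 2 (l): row=0 col=2 char='x'
After 3 ($): row=0 col=7 char='n'
After 4 (w): row=1 col=0 char='c'
After 5 (l): row=1 col=1 char='y'
After 6 (b): row=1 col=0 char='c'

Answer: c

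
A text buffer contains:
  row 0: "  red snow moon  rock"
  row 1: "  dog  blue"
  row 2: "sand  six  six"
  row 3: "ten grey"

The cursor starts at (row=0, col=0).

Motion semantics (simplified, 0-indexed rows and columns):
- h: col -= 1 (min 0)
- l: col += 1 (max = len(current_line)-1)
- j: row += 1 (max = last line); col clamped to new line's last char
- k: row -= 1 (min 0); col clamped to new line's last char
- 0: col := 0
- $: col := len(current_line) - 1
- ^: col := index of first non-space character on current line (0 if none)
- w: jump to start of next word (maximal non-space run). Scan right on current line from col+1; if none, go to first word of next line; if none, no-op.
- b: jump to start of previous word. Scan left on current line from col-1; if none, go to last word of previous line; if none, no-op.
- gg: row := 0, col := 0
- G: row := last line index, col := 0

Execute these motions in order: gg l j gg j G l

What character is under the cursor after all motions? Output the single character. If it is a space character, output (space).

Answer: e

Derivation:
After 1 (gg): row=0 col=0 char='_'
After 2 (l): row=0 col=1 char='_'
After 3 (j): row=1 col=1 char='_'
After 4 (gg): row=0 col=0 char='_'
After 5 (j): row=1 col=0 char='_'
After 6 (G): row=3 col=0 char='t'
After 7 (l): row=3 col=1 char='e'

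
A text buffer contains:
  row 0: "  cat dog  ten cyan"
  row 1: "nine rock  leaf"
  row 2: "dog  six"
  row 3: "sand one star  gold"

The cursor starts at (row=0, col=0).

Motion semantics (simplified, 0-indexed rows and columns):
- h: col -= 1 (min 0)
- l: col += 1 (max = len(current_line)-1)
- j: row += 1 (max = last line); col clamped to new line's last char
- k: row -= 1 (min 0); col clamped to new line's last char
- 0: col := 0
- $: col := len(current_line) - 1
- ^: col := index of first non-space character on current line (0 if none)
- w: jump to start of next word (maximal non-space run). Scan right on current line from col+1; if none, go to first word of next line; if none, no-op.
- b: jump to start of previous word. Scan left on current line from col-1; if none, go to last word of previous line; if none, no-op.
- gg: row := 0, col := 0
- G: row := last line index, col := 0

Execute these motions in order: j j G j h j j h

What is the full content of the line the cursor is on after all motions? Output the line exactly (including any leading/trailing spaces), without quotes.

Answer: sand one star  gold

Derivation:
After 1 (j): row=1 col=0 char='n'
After 2 (j): row=2 col=0 char='d'
After 3 (G): row=3 col=0 char='s'
After 4 (j): row=3 col=0 char='s'
After 5 (h): row=3 col=0 char='s'
After 6 (j): row=3 col=0 char='s'
After 7 (j): row=3 col=0 char='s'
After 8 (h): row=3 col=0 char='s'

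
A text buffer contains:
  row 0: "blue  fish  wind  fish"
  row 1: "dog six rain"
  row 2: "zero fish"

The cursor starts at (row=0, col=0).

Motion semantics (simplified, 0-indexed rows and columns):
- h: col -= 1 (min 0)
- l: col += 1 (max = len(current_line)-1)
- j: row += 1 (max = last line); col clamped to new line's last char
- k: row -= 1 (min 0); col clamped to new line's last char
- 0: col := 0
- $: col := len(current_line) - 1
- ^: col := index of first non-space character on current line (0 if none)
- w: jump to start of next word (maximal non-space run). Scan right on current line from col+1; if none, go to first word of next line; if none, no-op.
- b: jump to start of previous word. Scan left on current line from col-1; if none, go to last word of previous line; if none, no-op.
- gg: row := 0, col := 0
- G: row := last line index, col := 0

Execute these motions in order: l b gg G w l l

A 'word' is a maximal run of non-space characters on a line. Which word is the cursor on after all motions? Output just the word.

Answer: fish

Derivation:
After 1 (l): row=0 col=1 char='l'
After 2 (b): row=0 col=0 char='b'
After 3 (gg): row=0 col=0 char='b'
After 4 (G): row=2 col=0 char='z'
After 5 (w): row=2 col=5 char='f'
After 6 (l): row=2 col=6 char='i'
After 7 (l): row=2 col=7 char='s'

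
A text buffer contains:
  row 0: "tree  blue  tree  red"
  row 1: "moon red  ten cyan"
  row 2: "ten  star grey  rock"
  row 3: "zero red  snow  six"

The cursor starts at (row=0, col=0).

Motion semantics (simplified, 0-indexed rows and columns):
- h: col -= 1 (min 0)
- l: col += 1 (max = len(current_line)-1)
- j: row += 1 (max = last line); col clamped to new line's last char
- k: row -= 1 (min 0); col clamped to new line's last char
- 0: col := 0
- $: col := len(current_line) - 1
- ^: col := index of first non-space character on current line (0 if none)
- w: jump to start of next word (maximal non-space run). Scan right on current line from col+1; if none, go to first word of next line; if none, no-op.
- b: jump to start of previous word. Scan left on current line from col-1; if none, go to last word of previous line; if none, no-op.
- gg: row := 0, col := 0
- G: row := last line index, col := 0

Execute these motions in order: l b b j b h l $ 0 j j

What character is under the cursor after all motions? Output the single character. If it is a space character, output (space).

After 1 (l): row=0 col=1 char='r'
After 2 (b): row=0 col=0 char='t'
After 3 (b): row=0 col=0 char='t'
After 4 (j): row=1 col=0 char='m'
After 5 (b): row=0 col=18 char='r'
After 6 (h): row=0 col=17 char='_'
After 7 (l): row=0 col=18 char='r'
After 8 ($): row=0 col=20 char='d'
After 9 (0): row=0 col=0 char='t'
After 10 (j): row=1 col=0 char='m'
After 11 (j): row=2 col=0 char='t'

Answer: t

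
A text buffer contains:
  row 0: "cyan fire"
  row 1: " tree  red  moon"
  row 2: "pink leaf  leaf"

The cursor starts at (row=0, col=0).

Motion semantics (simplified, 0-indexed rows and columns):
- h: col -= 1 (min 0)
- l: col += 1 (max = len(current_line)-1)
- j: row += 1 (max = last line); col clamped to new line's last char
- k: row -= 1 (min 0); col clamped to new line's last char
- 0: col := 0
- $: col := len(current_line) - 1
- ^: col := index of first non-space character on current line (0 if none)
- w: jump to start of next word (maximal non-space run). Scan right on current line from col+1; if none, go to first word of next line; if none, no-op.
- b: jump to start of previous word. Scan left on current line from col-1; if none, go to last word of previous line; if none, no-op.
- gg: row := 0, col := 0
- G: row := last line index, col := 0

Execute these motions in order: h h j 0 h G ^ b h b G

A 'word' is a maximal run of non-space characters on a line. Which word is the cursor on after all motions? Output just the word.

Answer: pink

Derivation:
After 1 (h): row=0 col=0 char='c'
After 2 (h): row=0 col=0 char='c'
After 3 (j): row=1 col=0 char='_'
After 4 (0): row=1 col=0 char='_'
After 5 (h): row=1 col=0 char='_'
After 6 (G): row=2 col=0 char='p'
After 7 (^): row=2 col=0 char='p'
After 8 (b): row=1 col=12 char='m'
After 9 (h): row=1 col=11 char='_'
After 10 (b): row=1 col=7 char='r'
After 11 (G): row=2 col=0 char='p'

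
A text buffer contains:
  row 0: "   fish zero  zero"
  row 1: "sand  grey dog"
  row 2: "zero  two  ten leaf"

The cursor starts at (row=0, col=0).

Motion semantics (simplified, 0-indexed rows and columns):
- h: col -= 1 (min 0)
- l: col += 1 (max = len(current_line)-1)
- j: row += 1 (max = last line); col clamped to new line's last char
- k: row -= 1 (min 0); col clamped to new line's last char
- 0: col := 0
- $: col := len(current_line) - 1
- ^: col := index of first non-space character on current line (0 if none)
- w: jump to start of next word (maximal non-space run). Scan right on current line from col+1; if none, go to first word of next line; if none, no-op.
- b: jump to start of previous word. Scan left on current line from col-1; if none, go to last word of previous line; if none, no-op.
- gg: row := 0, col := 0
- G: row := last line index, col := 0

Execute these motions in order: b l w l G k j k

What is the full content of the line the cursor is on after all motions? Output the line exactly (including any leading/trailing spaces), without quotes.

Answer: sand  grey dog

Derivation:
After 1 (b): row=0 col=0 char='_'
After 2 (l): row=0 col=1 char='_'
After 3 (w): row=0 col=3 char='f'
After 4 (l): row=0 col=4 char='i'
After 5 (G): row=2 col=0 char='z'
After 6 (k): row=1 col=0 char='s'
After 7 (j): row=2 col=0 char='z'
After 8 (k): row=1 col=0 char='s'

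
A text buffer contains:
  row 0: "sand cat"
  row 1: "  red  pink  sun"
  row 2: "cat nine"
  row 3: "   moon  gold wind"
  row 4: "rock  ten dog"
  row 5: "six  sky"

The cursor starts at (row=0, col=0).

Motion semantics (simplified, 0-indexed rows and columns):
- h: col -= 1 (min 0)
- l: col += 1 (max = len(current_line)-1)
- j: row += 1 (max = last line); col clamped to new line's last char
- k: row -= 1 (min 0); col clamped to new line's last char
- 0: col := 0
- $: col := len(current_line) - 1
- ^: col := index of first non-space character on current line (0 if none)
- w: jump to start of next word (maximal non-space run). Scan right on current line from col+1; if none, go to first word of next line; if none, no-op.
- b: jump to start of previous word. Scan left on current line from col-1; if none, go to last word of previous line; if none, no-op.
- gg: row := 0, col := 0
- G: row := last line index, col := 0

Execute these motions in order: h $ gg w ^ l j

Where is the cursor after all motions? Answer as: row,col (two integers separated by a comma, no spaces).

After 1 (h): row=0 col=0 char='s'
After 2 ($): row=0 col=7 char='t'
After 3 (gg): row=0 col=0 char='s'
After 4 (w): row=0 col=5 char='c'
After 5 (^): row=0 col=0 char='s'
After 6 (l): row=0 col=1 char='a'
After 7 (j): row=1 col=1 char='_'

Answer: 1,1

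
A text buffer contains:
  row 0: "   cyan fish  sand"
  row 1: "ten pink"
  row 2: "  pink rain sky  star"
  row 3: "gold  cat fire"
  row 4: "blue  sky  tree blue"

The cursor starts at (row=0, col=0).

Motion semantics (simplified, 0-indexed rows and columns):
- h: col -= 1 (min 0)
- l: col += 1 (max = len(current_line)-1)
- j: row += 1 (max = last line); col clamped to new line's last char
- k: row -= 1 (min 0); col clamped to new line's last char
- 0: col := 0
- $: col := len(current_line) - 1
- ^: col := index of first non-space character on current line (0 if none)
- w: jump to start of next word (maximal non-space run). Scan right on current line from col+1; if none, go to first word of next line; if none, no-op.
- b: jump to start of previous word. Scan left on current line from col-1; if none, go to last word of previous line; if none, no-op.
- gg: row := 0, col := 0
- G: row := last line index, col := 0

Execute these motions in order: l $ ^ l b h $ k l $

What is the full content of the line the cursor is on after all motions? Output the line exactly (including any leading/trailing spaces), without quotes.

After 1 (l): row=0 col=1 char='_'
After 2 ($): row=0 col=17 char='d'
After 3 (^): row=0 col=3 char='c'
After 4 (l): row=0 col=4 char='y'
After 5 (b): row=0 col=3 char='c'
After 6 (h): row=0 col=2 char='_'
After 7 ($): row=0 col=17 char='d'
After 8 (k): row=0 col=17 char='d'
After 9 (l): row=0 col=17 char='d'
After 10 ($): row=0 col=17 char='d'

Answer:    cyan fish  sand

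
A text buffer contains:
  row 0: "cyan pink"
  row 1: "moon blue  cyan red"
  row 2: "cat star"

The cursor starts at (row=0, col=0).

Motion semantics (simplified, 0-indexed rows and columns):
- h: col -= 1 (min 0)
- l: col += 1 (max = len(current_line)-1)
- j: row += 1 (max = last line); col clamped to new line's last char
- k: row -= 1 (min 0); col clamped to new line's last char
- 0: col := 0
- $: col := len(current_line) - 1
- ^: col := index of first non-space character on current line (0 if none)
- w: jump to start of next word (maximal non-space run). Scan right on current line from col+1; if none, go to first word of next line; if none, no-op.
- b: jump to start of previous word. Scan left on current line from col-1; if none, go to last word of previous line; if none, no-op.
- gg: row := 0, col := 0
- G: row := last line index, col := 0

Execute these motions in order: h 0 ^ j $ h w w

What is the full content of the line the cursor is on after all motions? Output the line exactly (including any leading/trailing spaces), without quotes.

After 1 (h): row=0 col=0 char='c'
After 2 (0): row=0 col=0 char='c'
After 3 (^): row=0 col=0 char='c'
After 4 (j): row=1 col=0 char='m'
After 5 ($): row=1 col=18 char='d'
After 6 (h): row=1 col=17 char='e'
After 7 (w): row=2 col=0 char='c'
After 8 (w): row=2 col=4 char='s'

Answer: cat star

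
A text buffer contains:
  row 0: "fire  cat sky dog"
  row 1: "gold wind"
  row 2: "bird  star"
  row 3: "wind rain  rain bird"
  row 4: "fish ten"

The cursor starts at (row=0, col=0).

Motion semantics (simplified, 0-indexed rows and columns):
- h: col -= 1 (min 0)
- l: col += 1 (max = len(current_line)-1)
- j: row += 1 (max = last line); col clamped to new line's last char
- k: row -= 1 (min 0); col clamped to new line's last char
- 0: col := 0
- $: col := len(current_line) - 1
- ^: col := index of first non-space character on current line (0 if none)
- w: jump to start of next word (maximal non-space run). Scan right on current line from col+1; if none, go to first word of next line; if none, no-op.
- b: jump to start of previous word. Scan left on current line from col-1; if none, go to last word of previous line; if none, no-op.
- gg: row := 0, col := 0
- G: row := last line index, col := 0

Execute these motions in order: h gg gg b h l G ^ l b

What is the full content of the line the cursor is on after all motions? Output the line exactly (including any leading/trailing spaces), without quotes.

Answer: fish ten

Derivation:
After 1 (h): row=0 col=0 char='f'
After 2 (gg): row=0 col=0 char='f'
After 3 (gg): row=0 col=0 char='f'
After 4 (b): row=0 col=0 char='f'
After 5 (h): row=0 col=0 char='f'
After 6 (l): row=0 col=1 char='i'
After 7 (G): row=4 col=0 char='f'
After 8 (^): row=4 col=0 char='f'
After 9 (l): row=4 col=1 char='i'
After 10 (b): row=4 col=0 char='f'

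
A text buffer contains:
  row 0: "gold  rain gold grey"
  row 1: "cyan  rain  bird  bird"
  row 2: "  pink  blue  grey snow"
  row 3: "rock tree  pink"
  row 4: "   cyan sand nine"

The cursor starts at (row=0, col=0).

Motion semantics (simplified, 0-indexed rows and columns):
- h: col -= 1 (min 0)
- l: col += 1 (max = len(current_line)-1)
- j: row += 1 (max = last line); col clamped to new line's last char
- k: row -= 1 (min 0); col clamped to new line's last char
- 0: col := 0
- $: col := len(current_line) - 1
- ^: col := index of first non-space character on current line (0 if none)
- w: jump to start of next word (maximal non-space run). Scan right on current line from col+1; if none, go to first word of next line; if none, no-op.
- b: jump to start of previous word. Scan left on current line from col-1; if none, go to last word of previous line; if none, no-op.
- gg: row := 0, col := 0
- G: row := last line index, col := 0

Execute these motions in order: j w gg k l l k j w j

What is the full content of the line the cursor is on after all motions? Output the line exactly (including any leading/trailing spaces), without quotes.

Answer:   pink  blue  grey snow

Derivation:
After 1 (j): row=1 col=0 char='c'
After 2 (w): row=1 col=6 char='r'
After 3 (gg): row=0 col=0 char='g'
After 4 (k): row=0 col=0 char='g'
After 5 (l): row=0 col=1 char='o'
After 6 (l): row=0 col=2 char='l'
After 7 (k): row=0 col=2 char='l'
After 8 (j): row=1 col=2 char='a'
After 9 (w): row=1 col=6 char='r'
After 10 (j): row=2 col=6 char='_'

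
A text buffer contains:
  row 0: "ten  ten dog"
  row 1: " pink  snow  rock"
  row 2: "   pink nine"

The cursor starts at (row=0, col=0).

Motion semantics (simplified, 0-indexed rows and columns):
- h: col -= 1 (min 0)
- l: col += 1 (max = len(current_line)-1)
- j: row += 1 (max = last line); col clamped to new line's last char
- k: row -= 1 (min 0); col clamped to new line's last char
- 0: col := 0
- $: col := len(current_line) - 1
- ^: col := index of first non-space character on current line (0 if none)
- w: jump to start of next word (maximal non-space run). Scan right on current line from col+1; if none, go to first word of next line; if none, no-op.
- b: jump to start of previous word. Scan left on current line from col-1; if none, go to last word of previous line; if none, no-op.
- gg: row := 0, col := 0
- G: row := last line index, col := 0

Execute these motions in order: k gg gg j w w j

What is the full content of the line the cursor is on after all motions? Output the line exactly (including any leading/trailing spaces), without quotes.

After 1 (k): row=0 col=0 char='t'
After 2 (gg): row=0 col=0 char='t'
After 3 (gg): row=0 col=0 char='t'
After 4 (j): row=1 col=0 char='_'
After 5 (w): row=1 col=1 char='p'
After 6 (w): row=1 col=7 char='s'
After 7 (j): row=2 col=7 char='_'

Answer:    pink nine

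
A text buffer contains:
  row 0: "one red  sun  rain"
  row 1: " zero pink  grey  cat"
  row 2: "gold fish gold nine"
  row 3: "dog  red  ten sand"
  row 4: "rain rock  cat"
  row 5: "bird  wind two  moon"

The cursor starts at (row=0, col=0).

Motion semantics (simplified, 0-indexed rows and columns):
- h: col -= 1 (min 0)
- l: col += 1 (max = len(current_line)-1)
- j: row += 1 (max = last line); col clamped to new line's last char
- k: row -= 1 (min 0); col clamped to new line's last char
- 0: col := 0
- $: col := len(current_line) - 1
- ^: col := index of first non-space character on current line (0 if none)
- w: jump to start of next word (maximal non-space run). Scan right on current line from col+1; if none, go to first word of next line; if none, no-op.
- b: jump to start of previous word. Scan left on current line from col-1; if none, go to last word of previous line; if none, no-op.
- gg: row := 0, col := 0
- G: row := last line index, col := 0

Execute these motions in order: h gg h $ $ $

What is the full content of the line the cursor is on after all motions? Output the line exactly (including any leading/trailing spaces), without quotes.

After 1 (h): row=0 col=0 char='o'
After 2 (gg): row=0 col=0 char='o'
After 3 (h): row=0 col=0 char='o'
After 4 ($): row=0 col=17 char='n'
After 5 ($): row=0 col=17 char='n'
After 6 ($): row=0 col=17 char='n'

Answer: one red  sun  rain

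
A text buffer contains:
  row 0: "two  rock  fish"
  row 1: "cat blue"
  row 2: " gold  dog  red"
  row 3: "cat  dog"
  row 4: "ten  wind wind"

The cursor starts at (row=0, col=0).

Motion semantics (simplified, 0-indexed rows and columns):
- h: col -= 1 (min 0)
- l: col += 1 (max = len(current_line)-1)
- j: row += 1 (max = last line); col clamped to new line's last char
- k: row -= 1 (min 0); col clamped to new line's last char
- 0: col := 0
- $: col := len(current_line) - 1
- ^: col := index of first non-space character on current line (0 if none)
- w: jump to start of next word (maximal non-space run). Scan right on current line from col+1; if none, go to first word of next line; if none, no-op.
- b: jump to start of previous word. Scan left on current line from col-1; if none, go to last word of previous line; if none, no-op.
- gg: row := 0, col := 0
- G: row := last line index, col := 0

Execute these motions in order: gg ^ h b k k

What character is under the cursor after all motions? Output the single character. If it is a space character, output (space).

Answer: t

Derivation:
After 1 (gg): row=0 col=0 char='t'
After 2 (^): row=0 col=0 char='t'
After 3 (h): row=0 col=0 char='t'
After 4 (b): row=0 col=0 char='t'
After 5 (k): row=0 col=0 char='t'
After 6 (k): row=0 col=0 char='t'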